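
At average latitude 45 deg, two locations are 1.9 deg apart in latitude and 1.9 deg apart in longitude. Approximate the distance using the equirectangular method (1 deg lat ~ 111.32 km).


dlat_km = 1.9 * 111.32 = 211.508
dlon_km = 1.9 * 111.32 * cos(45) ≈ 149.559
dist = sqrt(211.508^2 + 149.559^2) ≈ 259.0 km

259.0 km


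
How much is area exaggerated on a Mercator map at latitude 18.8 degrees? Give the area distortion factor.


area_distortion = 1/cos^2(18.8) = 1.116

1.116


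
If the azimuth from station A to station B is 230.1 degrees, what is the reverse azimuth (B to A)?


back azimuth = (230.1 + 180) mod 360 = 50.1 degrees

50.1 degrees


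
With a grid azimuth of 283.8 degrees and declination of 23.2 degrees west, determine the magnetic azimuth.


magnetic azimuth = grid azimuth - declination (east +ve)
mag_az = 283.8 - -23.2 = 307.0 degrees

307.0 degrees


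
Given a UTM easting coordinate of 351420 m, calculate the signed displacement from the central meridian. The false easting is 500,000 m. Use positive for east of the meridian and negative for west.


displacement = 351420 - 500000 = -148580 m

-148580 m


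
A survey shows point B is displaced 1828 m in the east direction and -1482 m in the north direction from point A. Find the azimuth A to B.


az = atan2(1828, -1482) = 129.0 deg
adjusted to 0-360: 129.0 degrees

129.0 degrees


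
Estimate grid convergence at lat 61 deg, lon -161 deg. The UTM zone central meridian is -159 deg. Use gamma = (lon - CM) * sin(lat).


gamma = (-161 - -159) * sin(61) = -2 * 0.87462 = -1.749 degrees

-1.749 degrees


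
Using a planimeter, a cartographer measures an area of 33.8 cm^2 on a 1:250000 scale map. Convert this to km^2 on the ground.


ground_area = 33.8 * (250000/100)^2 = 211250000.0 m^2 = 211.25 km^2

211.25 km^2


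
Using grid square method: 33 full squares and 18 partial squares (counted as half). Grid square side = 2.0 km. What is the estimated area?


effective squares = 33 + 18 * 0.5 = 42.0
area = 42.0 * 4.0 = 168.0 km^2

168.0 km^2


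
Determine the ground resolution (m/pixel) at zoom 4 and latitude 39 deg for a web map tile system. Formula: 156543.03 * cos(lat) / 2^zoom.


res = 156543.03 * cos(39) / 2^4 = 156543.03 * 0.77714596 / 16 = 7603.55 m/pixel

7603.55 m/pixel


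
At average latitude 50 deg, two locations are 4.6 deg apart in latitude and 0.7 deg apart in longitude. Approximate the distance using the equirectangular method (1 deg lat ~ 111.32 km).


dlat_km = 4.6 * 111.32 = 512.072
dlon_km = 0.7 * 111.32 * cos(50) ≈ 50.089
dist = sqrt(512.072^2 + 50.089^2) ≈ 514.5 km

514.5 km


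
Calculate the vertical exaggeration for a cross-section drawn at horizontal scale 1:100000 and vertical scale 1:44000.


VE = horizontal_scale / vertical_scale = 100000 / 44000 ≈ 2.3

2.3x


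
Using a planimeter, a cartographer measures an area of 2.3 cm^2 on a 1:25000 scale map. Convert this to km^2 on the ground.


ground_area = 2.3 * (25000/100)^2 = 143750.0 m^2 = 0.14375 km^2 ≈ 0.144 km^2

0.144 km^2


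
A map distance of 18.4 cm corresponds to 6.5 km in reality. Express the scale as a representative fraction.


ground = 6.5 km = 650000 cm; RF denominator = ground / map = 650000 / 18.4 ≈ 35326; RF = 1:35326

1:35326


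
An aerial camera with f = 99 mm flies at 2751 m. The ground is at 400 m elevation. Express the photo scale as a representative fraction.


scale = f / (H - h) = 99 mm / 2351 m = 99 / 2351000 = 1:23747

1:23747


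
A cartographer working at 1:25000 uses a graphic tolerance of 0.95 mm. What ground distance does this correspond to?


ground = 0.95 mm * 25000 / 1000 = 23.75 m

23.75 m


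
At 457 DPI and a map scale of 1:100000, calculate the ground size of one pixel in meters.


pixel_cm = 2.54 / 457 ≈ 0.005558 cm
ground = pixel_cm * 100000 / 100 = 2.54 * 100000 / (457 * 100) = 254000 / 45700 ≈ 5.56 m

5.56 m


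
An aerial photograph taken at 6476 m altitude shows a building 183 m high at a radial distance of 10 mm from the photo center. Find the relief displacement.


d = h * r / H = 183 * 10 / 6476 = 0.28 mm

0.28 mm


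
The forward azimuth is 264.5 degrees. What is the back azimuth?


back azimuth = (264.5 + 180) mod 360 = 84.5 degrees

84.5 degrees


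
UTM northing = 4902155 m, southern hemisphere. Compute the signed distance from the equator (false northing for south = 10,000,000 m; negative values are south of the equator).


For southern: actual = 4902155 - 10000000 = -5097845 m

-5097845 m


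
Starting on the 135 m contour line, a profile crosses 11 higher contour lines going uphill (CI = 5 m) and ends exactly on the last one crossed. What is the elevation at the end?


elevation = 135 + 11 * 5 = 190 m

190 m


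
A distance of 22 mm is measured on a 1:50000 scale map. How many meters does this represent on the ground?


ground = 22 mm * 50000 / 1000 = 1100.0 m

1100.0 m


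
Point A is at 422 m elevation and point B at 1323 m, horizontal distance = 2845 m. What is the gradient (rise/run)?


gradient = (1323 - 422) / 2845 = 901 / 2845 = 0.3167

0.3167


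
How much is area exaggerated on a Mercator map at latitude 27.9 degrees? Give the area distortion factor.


area_distortion = 1/cos^2(27.9) = 1.28

1.28


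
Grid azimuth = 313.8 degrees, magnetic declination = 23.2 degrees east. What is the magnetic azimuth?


magnetic azimuth = grid azimuth - declination (east +ve)
mag_az = 313.8 - 23.2 = 290.6 degrees

290.6 degrees


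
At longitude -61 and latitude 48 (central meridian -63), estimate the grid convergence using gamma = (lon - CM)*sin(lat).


gamma = (-61 - -63) * sin(48) = 2 * 0.743145 = 1.486 degrees

1.486 degrees


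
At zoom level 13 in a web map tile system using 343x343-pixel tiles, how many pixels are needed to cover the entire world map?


tiles per axis = 2^13 = 8192
total tiles = 8192^2 = 67108864
pixels per axis = 8192 * 343 = 2809856
total pixels = 2809856^2 = 7895290740736

7895290740736 pixels


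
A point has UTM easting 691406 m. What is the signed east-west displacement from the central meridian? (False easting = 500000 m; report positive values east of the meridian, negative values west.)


displacement = 691406 - 500000 = 191406 m

191406 m


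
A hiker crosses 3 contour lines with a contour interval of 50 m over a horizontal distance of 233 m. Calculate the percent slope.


elevation change = 3 * 50 = 150 m
slope = 150 / 233 * 100 = 64.4%

64.4%


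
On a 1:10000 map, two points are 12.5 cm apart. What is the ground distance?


ground = 12.5 cm * 10000 / 100 = 1250.0 m = 1.25 km

1.25 km


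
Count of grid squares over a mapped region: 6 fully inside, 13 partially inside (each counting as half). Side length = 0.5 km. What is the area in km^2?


effective squares = 6 + 13 * 0.5 = 12.5
area = 12.5 * 0.25 = 3.125 km^2

3.125 km^2


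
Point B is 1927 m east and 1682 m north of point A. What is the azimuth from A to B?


az = atan2(1927, 1682) = 48.9 deg
adjusted to 0-360: 48.9 degrees

48.9 degrees


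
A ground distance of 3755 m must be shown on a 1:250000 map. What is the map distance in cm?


map_cm = 3755 * 100 / 250000 = 1.502 cm ≈ 1.5 cm

1.5 cm


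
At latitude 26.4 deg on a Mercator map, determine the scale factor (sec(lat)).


SF = 1 / cos(26.4) = 1 / 0.895712 = 1.116

1.116


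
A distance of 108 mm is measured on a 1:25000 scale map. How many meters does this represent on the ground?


ground = 108 mm * 25000 / 1000 = 2700.0 m

2700.0 m


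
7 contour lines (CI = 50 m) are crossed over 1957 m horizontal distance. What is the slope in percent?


elevation change = 7 * 50 = 350 m
slope = 350 / 1957 * 100 = 17.9%

17.9%


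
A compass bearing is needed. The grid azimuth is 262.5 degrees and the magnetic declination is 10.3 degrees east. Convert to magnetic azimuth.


magnetic azimuth = grid azimuth - declination (east +ve)
mag_az = 262.5 - 10.3 = 252.2 degrees

252.2 degrees


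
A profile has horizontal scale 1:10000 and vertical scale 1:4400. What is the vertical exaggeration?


VE = horizontal_scale / vertical_scale = 10000 / 4400 ≈ 2.3

2.3x


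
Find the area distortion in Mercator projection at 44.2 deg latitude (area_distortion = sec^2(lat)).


area_distortion = 1/cos^2(44.2) = 1.946

1.946


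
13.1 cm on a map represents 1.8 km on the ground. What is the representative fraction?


ground = 1.8 km = 180000 cm; RF denominator = ground / map = 180000 / 13.1 ≈ 13740; RF = 1:13740

1:13740


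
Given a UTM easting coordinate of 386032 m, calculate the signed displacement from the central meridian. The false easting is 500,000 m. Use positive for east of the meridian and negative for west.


displacement = 386032 - 500000 = -113968 m

-113968 m


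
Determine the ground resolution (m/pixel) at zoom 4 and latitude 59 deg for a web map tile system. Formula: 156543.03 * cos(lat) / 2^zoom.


res = 156543.03 * cos(59) / 2^4 = 156543.03 * 0.51503807 / 16 = 5039.1 m/pixel

5039.1 m/pixel


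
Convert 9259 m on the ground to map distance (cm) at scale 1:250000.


map_cm = 9259 * 100 / 250000 = 3.7036 cm ≈ 3.7 cm

3.7 cm


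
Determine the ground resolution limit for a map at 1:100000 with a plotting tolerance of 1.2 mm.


ground = 1.2 mm * 100000 / 1000 = 120.0 m

120.0 m


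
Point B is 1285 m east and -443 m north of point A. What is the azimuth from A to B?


az = atan2(1285, -443) = 109.0 deg
adjusted to 0-360: 109.0 degrees

109.0 degrees


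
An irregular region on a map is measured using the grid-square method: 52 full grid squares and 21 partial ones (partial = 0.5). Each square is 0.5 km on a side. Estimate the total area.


effective squares = 52 + 21 * 0.5 = 62.5
area = 62.5 * 0.25 = 15.625 km^2

15.625 km^2


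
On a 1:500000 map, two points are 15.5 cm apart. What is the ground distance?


ground = 15.5 cm * 500000 / 100 = 77500.0 m = 77.5 km

77.5 km


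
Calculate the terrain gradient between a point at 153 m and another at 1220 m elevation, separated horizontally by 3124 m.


gradient = (1220 - 153) / 3124 = 1067 / 3124 = 0.3415

0.3415


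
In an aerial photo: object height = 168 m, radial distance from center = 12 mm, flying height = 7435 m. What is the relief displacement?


d = h * r / H = 168 * 12 / 7435 = 0.27 mm

0.27 mm


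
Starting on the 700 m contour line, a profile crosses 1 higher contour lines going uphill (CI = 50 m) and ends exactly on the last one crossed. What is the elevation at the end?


elevation = 700 + 1 * 50 = 750 m

750 m


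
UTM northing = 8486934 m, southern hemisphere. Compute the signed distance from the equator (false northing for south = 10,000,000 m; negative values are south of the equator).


For southern: actual = 8486934 - 10000000 = -1513066 m

-1513066 m


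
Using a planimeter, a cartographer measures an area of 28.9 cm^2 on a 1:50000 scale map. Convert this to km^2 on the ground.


ground_area = 28.9 * (50000/100)^2 = 7225000.0 m^2 = 7.225 km^2

7.225 km^2


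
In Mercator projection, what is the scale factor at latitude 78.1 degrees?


SF = 1 / cos(78.1) = 1 / 0.206204 = 4.85

4.85


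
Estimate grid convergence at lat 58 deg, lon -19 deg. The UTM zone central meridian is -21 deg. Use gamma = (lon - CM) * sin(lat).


gamma = (-19 - -21) * sin(58) = 2 * 0.848048 = 1.696 degrees

1.696 degrees


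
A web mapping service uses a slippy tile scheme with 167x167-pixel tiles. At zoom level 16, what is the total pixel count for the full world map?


tiles per axis = 2^16 = 65536
total tiles = 65536^2 = 4294967296
pixels per axis = 65536 * 167 = 10944512
total pixels = 10944512^2 = 119782342918144

119782342918144 pixels


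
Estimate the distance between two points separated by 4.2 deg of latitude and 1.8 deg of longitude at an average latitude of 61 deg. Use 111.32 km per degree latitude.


dlat_km = 4.2 * 111.32 = 467.544
dlon_km = 1.8 * 111.32 * cos(61) ≈ 97.144
dist = sqrt(467.544^2 + 97.144^2) ≈ 477.5 km

477.5 km


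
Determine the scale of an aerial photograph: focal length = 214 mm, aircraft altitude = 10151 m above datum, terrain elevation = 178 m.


scale = f / (H - h) = 214 mm / 9973 m = 214 / 9973000 = 1:46603

1:46603


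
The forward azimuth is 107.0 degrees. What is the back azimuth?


back azimuth = (107.0 + 180) mod 360 = 287.0 degrees

287.0 degrees


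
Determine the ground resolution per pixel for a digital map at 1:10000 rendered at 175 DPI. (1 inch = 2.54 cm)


pixel_cm = 2.54 / 175 ≈ 0.014514 cm
ground = pixel_cm * 10000 / 100 = 2.54 * 10000 / (175 * 100) = 25400 / 17500 ≈ 1.45 m

1.45 m


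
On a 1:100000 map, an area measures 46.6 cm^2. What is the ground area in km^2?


ground_area = 46.6 * (100000/100)^2 = 46600000.0 m^2 = 46.6 km^2

46.6 km^2


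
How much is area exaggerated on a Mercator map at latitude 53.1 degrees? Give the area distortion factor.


area_distortion = 1/cos^2(53.1) = 2.774

2.774


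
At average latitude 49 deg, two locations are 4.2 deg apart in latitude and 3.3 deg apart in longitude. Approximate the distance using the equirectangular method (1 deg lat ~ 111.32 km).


dlat_km = 4.2 * 111.32 = 467.544
dlon_km = 3.3 * 111.32 * cos(49) ≈ 241.007
dist = sqrt(467.544^2 + 241.007^2) ≈ 526.0 km

526.0 km


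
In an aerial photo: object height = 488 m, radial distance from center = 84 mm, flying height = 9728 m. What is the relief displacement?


d = h * r / H = 488 * 84 / 9728 = 4.21 mm

4.21 mm


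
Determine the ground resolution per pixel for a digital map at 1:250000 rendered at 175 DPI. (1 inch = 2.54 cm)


pixel_cm = 2.54 / 175 ≈ 0.014514 cm
ground = pixel_cm * 250000 / 100 = 2.54 * 250000 / (175 * 100) = 635000 / 17500 ≈ 36.29 m

36.29 m


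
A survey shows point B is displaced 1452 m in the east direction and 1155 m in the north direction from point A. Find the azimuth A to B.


az = atan2(1452, 1155) = 51.5 deg
adjusted to 0-360: 51.5 degrees

51.5 degrees


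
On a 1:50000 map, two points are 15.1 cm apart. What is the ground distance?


ground = 15.1 cm * 50000 / 100 = 7550.0 m = 7.55 km

7.55 km


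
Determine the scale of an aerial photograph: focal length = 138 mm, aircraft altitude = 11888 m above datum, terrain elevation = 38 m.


scale = f / (H - h) = 138 mm / 11850 m = 138 / 11850000 = 1:85870

1:85870


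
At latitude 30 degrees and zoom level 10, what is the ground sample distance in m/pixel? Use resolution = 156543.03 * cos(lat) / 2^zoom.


res = 156543.03 * cos(30) / 2^10 = 156543.03 * 0.8660254 / 1024 = 132.39 m/pixel

132.39 m/pixel


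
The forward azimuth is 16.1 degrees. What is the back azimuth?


back azimuth = (16.1 + 180) mod 360 = 196.1 degrees

196.1 degrees


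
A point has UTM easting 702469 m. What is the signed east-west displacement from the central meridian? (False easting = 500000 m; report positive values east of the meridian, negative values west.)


displacement = 702469 - 500000 = 202469 m

202469 m


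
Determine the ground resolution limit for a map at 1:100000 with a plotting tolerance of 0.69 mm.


ground = 0.69 mm * 100000 / 1000 = 69.0 m

69.0 m


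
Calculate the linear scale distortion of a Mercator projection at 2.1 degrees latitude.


SF = 1 / cos(2.1) = 1 / 0.999328 = 1.001

1.001


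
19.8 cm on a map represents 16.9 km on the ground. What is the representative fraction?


ground = 16.9 km = 1690000 cm; RF denominator = ground / map = 1690000 / 19.8 ≈ 85354; RF = 1:85354

1:85354


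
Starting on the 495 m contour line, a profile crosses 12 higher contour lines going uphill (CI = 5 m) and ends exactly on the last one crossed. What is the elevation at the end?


elevation = 495 + 12 * 5 = 555 m

555 m


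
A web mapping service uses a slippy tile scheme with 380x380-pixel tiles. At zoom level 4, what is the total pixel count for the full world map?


tiles per axis = 2^4 = 16
total tiles = 16^2 = 256
pixels per axis = 16 * 380 = 6080
total pixels = 6080^2 = 36966400

36966400 pixels


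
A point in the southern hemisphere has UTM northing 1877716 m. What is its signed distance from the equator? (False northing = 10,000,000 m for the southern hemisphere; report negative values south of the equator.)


For southern: actual = 1877716 - 10000000 = -8122284 m

-8122284 m


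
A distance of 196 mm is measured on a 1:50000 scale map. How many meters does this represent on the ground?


ground = 196 mm * 50000 / 1000 = 9800.0 m

9800.0 m


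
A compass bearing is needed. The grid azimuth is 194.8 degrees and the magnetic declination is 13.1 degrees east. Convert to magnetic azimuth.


magnetic azimuth = grid azimuth - declination (east +ve)
mag_az = 194.8 - 13.1 = 181.7 degrees

181.7 degrees


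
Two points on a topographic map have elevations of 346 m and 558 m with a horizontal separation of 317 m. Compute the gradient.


gradient = (558 - 346) / 317 = 212 / 317 = 0.6688

0.6688


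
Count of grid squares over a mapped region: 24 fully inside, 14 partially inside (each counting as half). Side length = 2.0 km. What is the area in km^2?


effective squares = 24 + 14 * 0.5 = 31.0
area = 31.0 * 4.0 = 124.0 km^2

124.0 km^2


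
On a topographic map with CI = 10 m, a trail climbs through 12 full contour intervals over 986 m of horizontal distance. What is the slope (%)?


elevation change = 12 * 10 = 120 m
slope = 120 / 986 * 100 = 12.2%

12.2%


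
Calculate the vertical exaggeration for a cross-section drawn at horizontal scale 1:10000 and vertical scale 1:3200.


VE = horizontal_scale / vertical_scale = 10000 / 3200 = 3.125 ≈ 3.1

3.1x


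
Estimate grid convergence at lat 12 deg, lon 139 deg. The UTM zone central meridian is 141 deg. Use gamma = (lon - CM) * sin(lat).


gamma = (139 - 141) * sin(12) = -2 * 0.207912 = -0.416 degrees

-0.416 degrees


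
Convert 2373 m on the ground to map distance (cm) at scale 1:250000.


map_cm = 2373 * 100 / 250000 = 0.9492 cm ≈ 0.95 cm

0.95 cm


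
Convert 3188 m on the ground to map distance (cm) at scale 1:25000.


map_cm = 3188 * 100 / 25000 = 12.752 cm ≈ 12.75 cm

12.75 cm


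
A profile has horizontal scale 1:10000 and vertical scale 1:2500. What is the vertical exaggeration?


VE = horizontal_scale / vertical_scale = 10000 / 2500 = 4.0

4.0x


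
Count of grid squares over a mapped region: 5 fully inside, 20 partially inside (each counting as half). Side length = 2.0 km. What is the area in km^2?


effective squares = 5 + 20 * 0.5 = 15.0
area = 15.0 * 4.0 = 60.0 km^2

60.0 km^2


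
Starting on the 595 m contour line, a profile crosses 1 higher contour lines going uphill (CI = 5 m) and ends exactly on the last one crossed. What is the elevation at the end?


elevation = 595 + 1 * 5 = 600 m

600 m


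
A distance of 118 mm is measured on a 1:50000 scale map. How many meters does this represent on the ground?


ground = 118 mm * 50000 / 1000 = 5900.0 m

5900.0 m


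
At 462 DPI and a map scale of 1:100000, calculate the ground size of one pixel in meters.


pixel_cm = 2.54 / 462 ≈ 0.005498 cm
ground = pixel_cm * 100000 / 100 = 2.54 * 100000 / (462 * 100) = 254000 / 46200 ≈ 5.5 m

5.5 m


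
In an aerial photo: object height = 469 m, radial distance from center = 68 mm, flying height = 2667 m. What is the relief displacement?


d = h * r / H = 469 * 68 / 2667 = 11.96 mm

11.96 mm


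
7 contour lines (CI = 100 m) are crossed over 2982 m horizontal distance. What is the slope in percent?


elevation change = 7 * 100 = 700 m
slope = 700 / 2982 * 100 = 23.5%

23.5%


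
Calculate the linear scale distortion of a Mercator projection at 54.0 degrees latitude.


SF = 1 / cos(54.0) = 1 / 0.587785 = 1.701

1.701


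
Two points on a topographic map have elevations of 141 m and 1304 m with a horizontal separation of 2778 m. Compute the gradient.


gradient = (1304 - 141) / 2778 = 1163 / 2778 = 0.4186

0.4186


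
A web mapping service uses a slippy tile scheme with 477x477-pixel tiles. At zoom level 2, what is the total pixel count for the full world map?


tiles per axis = 2^2 = 4
total tiles = 4^2 = 16
pixels per axis = 4 * 477 = 1908
total pixels = 1908^2 = 3640464

3640464 pixels


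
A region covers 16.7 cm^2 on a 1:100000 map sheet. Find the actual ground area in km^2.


ground_area = 16.7 * (100000/100)^2 = 16700000.0 m^2 = 16.7 km^2

16.7 km^2


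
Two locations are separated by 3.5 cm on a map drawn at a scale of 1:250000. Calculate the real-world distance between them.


ground = 3.5 cm * 250000 / 100 = 8750.0 m = 8.75 km

8.75 km


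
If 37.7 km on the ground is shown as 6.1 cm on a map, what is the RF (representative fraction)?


ground = 37.7 km = 3770000 cm; RF denominator = ground / map = 3770000 / 6.1 ≈ 618033; RF = 1:618033

1:618033


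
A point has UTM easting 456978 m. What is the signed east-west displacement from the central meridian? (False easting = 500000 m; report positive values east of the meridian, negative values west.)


displacement = 456978 - 500000 = -43022 m

-43022 m


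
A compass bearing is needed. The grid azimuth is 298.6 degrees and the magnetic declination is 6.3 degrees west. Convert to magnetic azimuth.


magnetic azimuth = grid azimuth - declination (east +ve)
mag_az = 298.6 - -6.3 = 304.9 degrees

304.9 degrees


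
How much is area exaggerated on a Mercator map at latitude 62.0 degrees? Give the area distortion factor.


area_distortion = 1/cos^2(62.0) = 4.537

4.537


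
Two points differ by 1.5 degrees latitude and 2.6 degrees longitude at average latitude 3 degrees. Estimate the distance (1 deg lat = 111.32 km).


dlat_km = 1.5 * 111.32 = 166.98
dlon_km = 2.6 * 111.32 * cos(3) ≈ 289.035
dist = sqrt(166.98^2 + 289.035^2) ≈ 333.8 km

333.8 km


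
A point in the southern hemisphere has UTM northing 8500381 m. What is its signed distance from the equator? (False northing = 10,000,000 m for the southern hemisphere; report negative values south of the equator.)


For southern: actual = 8500381 - 10000000 = -1499619 m

-1499619 m


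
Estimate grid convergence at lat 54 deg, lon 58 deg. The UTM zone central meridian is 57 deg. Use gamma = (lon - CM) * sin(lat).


gamma = (58 - 57) * sin(54) = 1 * 0.809017 = 0.809 degrees

0.809 degrees


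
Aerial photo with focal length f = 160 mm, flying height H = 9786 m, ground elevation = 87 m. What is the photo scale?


scale = f / (H - h) = 160 mm / 9699 m = 160 / 9699000 = 1:60619

1:60619


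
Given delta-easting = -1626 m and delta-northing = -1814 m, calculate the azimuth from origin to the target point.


az = atan2(-1626, -1814) = -138.1 deg
adjusted to 0-360: 221.9 degrees

221.9 degrees


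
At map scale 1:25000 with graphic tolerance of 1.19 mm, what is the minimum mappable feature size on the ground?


ground = 1.19 mm * 25000 / 1000 = 29.75 m

29.75 m


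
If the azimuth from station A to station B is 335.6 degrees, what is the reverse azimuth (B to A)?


back azimuth = (335.6 + 180) mod 360 = 155.6 degrees

155.6 degrees


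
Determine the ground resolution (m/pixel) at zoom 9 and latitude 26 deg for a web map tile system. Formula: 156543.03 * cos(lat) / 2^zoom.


res = 156543.03 * cos(26) / 2^9 = 156543.03 * 0.89879405 / 512 = 274.8 m/pixel

274.8 m/pixel


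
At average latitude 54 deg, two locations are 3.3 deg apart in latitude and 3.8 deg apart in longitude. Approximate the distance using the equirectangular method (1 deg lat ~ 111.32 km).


dlat_km = 3.3 * 111.32 = 367.356
dlon_km = 3.8 * 111.32 * cos(54) ≈ 248.643
dist = sqrt(367.356^2 + 248.643^2) ≈ 443.6 km

443.6 km


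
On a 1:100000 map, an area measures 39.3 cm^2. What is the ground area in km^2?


ground_area = 39.3 * (100000/100)^2 = 39300000.0 m^2 = 39.3 km^2

39.3 km^2


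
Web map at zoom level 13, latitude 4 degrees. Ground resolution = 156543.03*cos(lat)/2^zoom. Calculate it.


res = 156543.03 * cos(4) / 2^13 = 156543.03 * 0.99756405 / 8192 = 19.06 m/pixel

19.06 m/pixel


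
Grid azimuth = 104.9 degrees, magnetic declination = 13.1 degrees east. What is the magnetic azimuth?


magnetic azimuth = grid azimuth - declination (east +ve)
mag_az = 104.9 - 13.1 = 91.8 degrees

91.8 degrees


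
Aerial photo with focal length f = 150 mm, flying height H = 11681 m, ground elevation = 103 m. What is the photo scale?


scale = f / (H - h) = 150 mm / 11578 m = 150 / 11578000 = 1:77187

1:77187


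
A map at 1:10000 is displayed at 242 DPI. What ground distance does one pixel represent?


pixel_cm = 2.54 / 242 ≈ 0.010496 cm
ground = pixel_cm * 10000 / 100 = 2.54 * 10000 / (242 * 100) = 25400 / 24200 ≈ 1.05 m

1.05 m


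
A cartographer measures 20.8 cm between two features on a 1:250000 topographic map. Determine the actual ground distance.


ground = 20.8 cm * 250000 / 100 = 52000.0 m = 52.0 km

52.0 km


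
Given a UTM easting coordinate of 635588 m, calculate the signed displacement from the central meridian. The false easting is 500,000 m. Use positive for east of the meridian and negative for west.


displacement = 635588 - 500000 = 135588 m

135588 m


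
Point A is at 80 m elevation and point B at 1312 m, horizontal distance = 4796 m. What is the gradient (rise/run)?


gradient = (1312 - 80) / 4796 = 1232 / 4796 = 0.2569

0.2569


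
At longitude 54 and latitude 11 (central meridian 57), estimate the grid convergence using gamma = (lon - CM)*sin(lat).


gamma = (54 - 57) * sin(11) = -3 * 0.190809 = -0.572 degrees

-0.572 degrees


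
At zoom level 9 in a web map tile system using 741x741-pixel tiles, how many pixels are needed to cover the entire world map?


tiles per axis = 2^9 = 512
total tiles = 512^2 = 262144
pixels per axis = 512 * 741 = 379392
total pixels = 379392^2 = 143938289664

143938289664 pixels


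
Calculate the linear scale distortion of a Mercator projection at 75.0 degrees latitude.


SF = 1 / cos(75.0) = 1 / 0.258819 = 3.864

3.864


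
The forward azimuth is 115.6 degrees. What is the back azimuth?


back azimuth = (115.6 + 180) mod 360 = 295.6 degrees

295.6 degrees


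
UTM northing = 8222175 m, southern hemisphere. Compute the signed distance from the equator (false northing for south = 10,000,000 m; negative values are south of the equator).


For southern: actual = 8222175 - 10000000 = -1777825 m

-1777825 m


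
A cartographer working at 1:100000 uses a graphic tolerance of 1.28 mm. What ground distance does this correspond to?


ground = 1.28 mm * 100000 / 1000 = 128.0 m

128.0 m


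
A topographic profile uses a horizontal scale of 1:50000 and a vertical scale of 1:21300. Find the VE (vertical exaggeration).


VE = horizontal_scale / vertical_scale = 50000 / 21300 ≈ 2.3

2.3x


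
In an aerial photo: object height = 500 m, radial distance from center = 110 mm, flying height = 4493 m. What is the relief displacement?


d = h * r / H = 500 * 110 / 4493 = 12.24 mm

12.24 mm


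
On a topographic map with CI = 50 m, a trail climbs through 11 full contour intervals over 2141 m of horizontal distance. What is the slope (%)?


elevation change = 11 * 50 = 550 m
slope = 550 / 2141 * 100 = 25.7%

25.7%


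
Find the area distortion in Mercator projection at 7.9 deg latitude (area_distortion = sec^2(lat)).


area_distortion = 1/cos^2(7.9) = 1.019

1.019


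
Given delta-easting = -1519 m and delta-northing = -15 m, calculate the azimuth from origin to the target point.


az = atan2(-1519, -15) = -90.6 deg
adjusted to 0-360: 269.4 degrees

269.4 degrees


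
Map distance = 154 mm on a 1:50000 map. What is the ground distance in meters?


ground = 154 mm * 50000 / 1000 = 7700.0 m

7700.0 m


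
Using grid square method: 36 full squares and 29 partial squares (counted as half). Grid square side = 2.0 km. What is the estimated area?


effective squares = 36 + 29 * 0.5 = 50.5
area = 50.5 * 4.0 = 202.0 km^2

202.0 km^2


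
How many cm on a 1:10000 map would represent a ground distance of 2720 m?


map_cm = 2720 * 100 / 10000 = 27.2 cm

27.2 cm


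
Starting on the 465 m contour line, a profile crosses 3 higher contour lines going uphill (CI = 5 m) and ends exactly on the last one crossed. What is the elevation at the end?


elevation = 465 + 3 * 5 = 480 m

480 m


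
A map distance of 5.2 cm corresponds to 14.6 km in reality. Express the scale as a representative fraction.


ground = 14.6 km = 1460000 cm; RF denominator = ground / map = 1460000 / 5.2 ≈ 280769; RF = 1:280769

1:280769


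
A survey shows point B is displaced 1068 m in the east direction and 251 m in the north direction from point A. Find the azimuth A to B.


az = atan2(1068, 251) = 76.8 deg
adjusted to 0-360: 76.8 degrees

76.8 degrees


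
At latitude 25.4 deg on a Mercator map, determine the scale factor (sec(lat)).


SF = 1 / cos(25.4) = 1 / 0.903335 = 1.107

1.107


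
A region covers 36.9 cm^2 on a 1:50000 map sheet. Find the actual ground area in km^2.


ground_area = 36.9 * (50000/100)^2 = 9225000.0 m^2 = 9.225 km^2

9.225 km^2


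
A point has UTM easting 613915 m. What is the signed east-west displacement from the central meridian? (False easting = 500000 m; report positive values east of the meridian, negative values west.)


displacement = 613915 - 500000 = 113915 m

113915 m


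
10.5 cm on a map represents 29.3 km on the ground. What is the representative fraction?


ground = 29.3 km = 2930000 cm; RF denominator = ground / map = 2930000 / 10.5 ≈ 279048; RF = 1:279048

1:279048


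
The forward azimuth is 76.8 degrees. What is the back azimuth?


back azimuth = (76.8 + 180) mod 360 = 256.8 degrees

256.8 degrees


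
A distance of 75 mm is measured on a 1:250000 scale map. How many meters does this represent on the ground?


ground = 75 mm * 250000 / 1000 = 18750.0 m

18750.0 m


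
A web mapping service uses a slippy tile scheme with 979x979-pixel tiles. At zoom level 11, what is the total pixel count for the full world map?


tiles per axis = 2^11 = 2048
total tiles = 2048^2 = 4194304
pixels per axis = 2048 * 979 = 2004992
total pixels = 2004992^2 = 4019992920064

4019992920064 pixels


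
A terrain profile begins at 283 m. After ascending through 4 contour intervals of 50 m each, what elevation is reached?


elevation = 283 + 4 * 50 = 483 m

483 m


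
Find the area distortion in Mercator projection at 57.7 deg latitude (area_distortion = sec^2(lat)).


area_distortion = 1/cos^2(57.7) = 3.502

3.502


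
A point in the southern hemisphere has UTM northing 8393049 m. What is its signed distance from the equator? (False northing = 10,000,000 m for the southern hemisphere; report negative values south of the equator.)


For southern: actual = 8393049 - 10000000 = -1606951 m

-1606951 m


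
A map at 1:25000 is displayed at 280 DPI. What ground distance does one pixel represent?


pixel_cm = 2.54 / 280 ≈ 0.009071 cm
ground = pixel_cm * 25000 / 100 = 2.54 * 25000 / (280 * 100) = 63500 / 28000 ≈ 2.27 m

2.27 m


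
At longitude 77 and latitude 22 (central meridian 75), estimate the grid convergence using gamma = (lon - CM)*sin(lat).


gamma = (77 - 75) * sin(22) = 2 * 0.374607 = 0.749 degrees

0.749 degrees


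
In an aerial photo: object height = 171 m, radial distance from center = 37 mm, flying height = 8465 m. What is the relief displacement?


d = h * r / H = 171 * 37 / 8465 = 0.75 mm

0.75 mm


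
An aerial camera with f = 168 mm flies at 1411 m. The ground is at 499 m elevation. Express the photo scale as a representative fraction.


scale = f / (H - h) = 168 mm / 912 m = 168 / 912000 = 1:5429

1:5429


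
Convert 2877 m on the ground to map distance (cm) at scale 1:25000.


map_cm = 2877 * 100 / 25000 = 11.508 cm ≈ 11.51 cm

11.51 cm


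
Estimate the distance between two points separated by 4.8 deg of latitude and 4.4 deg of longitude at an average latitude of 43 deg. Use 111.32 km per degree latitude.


dlat_km = 4.8 * 111.32 = 534.336
dlon_km = 4.4 * 111.32 * cos(43) ≈ 358.223
dist = sqrt(534.336^2 + 358.223^2) ≈ 643.3 km

643.3 km


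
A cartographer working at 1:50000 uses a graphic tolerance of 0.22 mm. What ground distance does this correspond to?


ground = 0.22 mm * 50000 / 1000 = 11.0 m

11.0 m


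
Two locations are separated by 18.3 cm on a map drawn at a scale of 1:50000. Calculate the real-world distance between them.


ground = 18.3 cm * 50000 / 100 = 9150.0 m = 9.15 km

9.15 km


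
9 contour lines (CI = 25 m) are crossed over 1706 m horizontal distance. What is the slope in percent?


elevation change = 9 * 25 = 225 m
slope = 225 / 1706 * 100 = 13.2%

13.2%


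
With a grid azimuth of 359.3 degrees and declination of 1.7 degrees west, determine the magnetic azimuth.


magnetic azimuth = grid azimuth - declination (east +ve)
mag_az = 359.3 - -1.7 = 1.0 degrees

1.0 degrees


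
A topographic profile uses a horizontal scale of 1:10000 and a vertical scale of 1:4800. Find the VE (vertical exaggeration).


VE = horizontal_scale / vertical_scale = 10000 / 4800 ≈ 2.1

2.1x


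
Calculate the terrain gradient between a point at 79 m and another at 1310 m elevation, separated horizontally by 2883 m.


gradient = (1310 - 79) / 2883 = 1231 / 2883 = 0.427

0.427


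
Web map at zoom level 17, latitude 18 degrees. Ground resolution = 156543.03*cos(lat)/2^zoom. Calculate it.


res = 156543.03 * cos(18) / 2^17 = 156543.03 * 0.95105652 / 131072 = 1.14 m/pixel

1.14 m/pixel


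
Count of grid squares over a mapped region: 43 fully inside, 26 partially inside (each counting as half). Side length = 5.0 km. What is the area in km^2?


effective squares = 43 + 26 * 0.5 = 56.0
area = 56.0 * 25.0 = 1400.0 km^2

1400.0 km^2


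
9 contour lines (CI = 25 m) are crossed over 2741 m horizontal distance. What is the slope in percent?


elevation change = 9 * 25 = 225 m
slope = 225 / 2741 * 100 = 8.2%

8.2%


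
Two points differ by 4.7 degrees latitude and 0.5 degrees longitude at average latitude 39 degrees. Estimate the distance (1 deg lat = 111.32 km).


dlat_km = 4.7 * 111.32 = 523.204
dlon_km = 0.5 * 111.32 * cos(39) ≈ 43.256
dist = sqrt(523.204^2 + 43.256^2) ≈ 525.0 km

525.0 km


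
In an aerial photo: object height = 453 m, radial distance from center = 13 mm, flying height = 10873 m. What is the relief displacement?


d = h * r / H = 453 * 13 / 10873 = 0.54 mm

0.54 mm


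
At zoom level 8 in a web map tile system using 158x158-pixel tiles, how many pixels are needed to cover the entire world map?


tiles per axis = 2^8 = 256
total tiles = 256^2 = 65536
pixels per axis = 256 * 158 = 40448
total pixels = 40448^2 = 1636040704

1636040704 pixels


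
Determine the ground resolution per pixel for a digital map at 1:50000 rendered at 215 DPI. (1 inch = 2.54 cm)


pixel_cm = 2.54 / 215 ≈ 0.011814 cm
ground = pixel_cm * 50000 / 100 = 2.54 * 50000 / (215 * 100) = 127000 / 21500 ≈ 5.91 m

5.91 m


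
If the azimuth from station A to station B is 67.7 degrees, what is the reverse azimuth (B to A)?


back azimuth = (67.7 + 180) mod 360 = 247.7 degrees

247.7 degrees


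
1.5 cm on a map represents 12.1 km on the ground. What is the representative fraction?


ground = 12.1 km = 1210000 cm; RF denominator = ground / map = 1210000 / 1.5 ≈ 806667; RF = 1:806667

1:806667


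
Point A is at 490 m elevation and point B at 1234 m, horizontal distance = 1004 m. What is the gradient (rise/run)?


gradient = (1234 - 490) / 1004 = 744 / 1004 = 0.741

0.741


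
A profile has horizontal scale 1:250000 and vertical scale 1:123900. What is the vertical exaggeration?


VE = horizontal_scale / vertical_scale = 250000 / 123900 ≈ 2.0

2.0x


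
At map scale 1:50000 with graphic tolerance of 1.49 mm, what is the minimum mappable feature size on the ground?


ground = 1.49 mm * 50000 / 1000 = 74.5 m

74.5 m


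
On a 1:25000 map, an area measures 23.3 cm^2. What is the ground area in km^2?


ground_area = 23.3 * (25000/100)^2 = 1456250.0 m^2 = 1.45625 km^2 ≈ 1.456 km^2

1.456 km^2


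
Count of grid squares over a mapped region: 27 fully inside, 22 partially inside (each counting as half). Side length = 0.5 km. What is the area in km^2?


effective squares = 27 + 22 * 0.5 = 38.0
area = 38.0 * 0.25 = 9.5 km^2

9.5 km^2


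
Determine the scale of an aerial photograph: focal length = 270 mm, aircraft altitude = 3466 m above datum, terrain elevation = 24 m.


scale = f / (H - h) = 270 mm / 3442 m = 270 / 3442000 = 1:12748

1:12748


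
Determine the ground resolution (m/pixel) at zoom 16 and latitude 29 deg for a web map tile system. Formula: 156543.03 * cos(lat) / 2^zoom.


res = 156543.03 * cos(29) / 2^16 = 156543.03 * 0.87461971 / 65536 = 2.09 m/pixel

2.09 m/pixel


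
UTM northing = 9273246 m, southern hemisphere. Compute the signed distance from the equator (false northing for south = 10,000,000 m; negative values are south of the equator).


For southern: actual = 9273246 - 10000000 = -726754 m

-726754 m


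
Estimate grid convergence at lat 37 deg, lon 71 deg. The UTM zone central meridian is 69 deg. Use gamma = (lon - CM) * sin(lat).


gamma = (71 - 69) * sin(37) = 2 * 0.601815 = 1.204 degrees

1.204 degrees


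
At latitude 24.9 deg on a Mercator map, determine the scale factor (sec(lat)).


SF = 1 / cos(24.9) = 1 / 0.907044 = 1.102

1.102


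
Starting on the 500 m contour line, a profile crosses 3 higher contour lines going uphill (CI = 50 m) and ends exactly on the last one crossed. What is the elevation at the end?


elevation = 500 + 3 * 50 = 650 m

650 m


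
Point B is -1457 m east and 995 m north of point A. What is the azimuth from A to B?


az = atan2(-1457, 995) = -55.7 deg
adjusted to 0-360: 304.3 degrees

304.3 degrees


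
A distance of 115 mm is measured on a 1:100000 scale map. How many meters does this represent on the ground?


ground = 115 mm * 100000 / 1000 = 11500.0 m

11500.0 m


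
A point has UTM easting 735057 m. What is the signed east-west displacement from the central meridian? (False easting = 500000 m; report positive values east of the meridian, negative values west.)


displacement = 735057 - 500000 = 235057 m

235057 m


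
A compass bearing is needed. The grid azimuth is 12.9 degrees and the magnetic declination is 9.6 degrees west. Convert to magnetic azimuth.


magnetic azimuth = grid azimuth - declination (east +ve)
mag_az = 12.9 - -9.6 = 22.5 degrees

22.5 degrees


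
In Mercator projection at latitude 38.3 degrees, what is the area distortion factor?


area_distortion = 1/cos^2(38.3) = 1.624

1.624


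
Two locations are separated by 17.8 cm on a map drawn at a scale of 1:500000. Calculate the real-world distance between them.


ground = 17.8 cm * 500000 / 100 = 89000.0 m = 89.0 km

89.0 km


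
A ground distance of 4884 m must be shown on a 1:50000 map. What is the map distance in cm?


map_cm = 4884 * 100 / 50000 = 9.768 cm ≈ 9.77 cm

9.77 cm


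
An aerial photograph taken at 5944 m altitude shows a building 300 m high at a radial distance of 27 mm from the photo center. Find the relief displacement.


d = h * r / H = 300 * 27 / 5944 = 1.36 mm

1.36 mm
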